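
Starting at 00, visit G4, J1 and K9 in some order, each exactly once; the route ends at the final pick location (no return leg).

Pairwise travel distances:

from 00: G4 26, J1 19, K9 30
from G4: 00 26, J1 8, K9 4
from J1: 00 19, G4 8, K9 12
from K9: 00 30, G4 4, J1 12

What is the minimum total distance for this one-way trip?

31 — the minimum one-way total.

There are 3! = 6 possible orderings.
00 → G4 → J1 → K9: 26+8+12 = 46
00 → G4 → K9 → J1: 26+4+12 = 42
00 → J1 → G4 → K9: 19+8+4 = 31
00 → J1 → K9 → G4: 19+12+4 = 35
00 → K9 → G4 → J1: 30+4+8 = 42
00 → K9 → J1 → G4: 30+12+8 = 50
The minimum is 31.
One shortest path: 00 → J1 → G4 → K9.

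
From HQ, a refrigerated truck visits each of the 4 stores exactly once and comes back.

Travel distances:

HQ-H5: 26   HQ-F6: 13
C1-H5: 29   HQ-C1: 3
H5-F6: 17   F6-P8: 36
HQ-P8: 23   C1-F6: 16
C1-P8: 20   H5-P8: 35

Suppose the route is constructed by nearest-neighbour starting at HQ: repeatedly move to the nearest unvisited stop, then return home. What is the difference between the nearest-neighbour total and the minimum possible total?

6 longer than the optimal tour.

HQ: C1=3, F6=13, P8=23, H5=26 ⇒ C1
C1: F6=16, P8=20, H5=29 ⇒ F6
F6: H5=17, P8=36 ⇒ H5
H5: P8=35 ⇒ P8
NN route HQ → C1 → F6 → H5 → P8 → HQ costs 94.
Optimal: HQ → C1 → P8 → H5 → F6 → HQ costs 88 (by enumerating all 12 distinct tours).
Excess = 94 − 88 = 6.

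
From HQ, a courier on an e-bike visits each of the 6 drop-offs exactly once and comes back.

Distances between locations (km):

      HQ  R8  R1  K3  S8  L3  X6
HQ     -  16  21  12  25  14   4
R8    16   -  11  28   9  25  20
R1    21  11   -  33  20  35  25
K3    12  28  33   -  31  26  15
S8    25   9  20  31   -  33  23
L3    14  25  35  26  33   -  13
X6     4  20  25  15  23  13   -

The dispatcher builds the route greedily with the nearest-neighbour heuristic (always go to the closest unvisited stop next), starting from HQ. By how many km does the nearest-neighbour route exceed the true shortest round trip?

From HQ: X6=4, K3=12, L3=14, R8=16, R1=21, S8=25 → choose X6 (4).
From X6: L3=13, K3=15, R8=20, S8=23, R1=25 → choose L3 (13).
From L3: R8=25, K3=26, S8=33, R1=35 → choose R8 (25).
From R8: S8=9, R1=11, K3=28 → choose S8 (9).
From S8: R1=20, K3=31 → choose R1 (20).
From R1: K3=33 → choose K3 (33).
NN route HQ → X6 → L3 → R8 → S8 → R1 → K3 → HQ costs 116.
Optimal: HQ → R1 → R8 → S8 → K3 → X6 → L3 → HQ costs 114 (by enumerating all 360 distinct tours).
Excess = 116 − 114 = 2.

The nearest-neighbour route is 2 km longer than optimal.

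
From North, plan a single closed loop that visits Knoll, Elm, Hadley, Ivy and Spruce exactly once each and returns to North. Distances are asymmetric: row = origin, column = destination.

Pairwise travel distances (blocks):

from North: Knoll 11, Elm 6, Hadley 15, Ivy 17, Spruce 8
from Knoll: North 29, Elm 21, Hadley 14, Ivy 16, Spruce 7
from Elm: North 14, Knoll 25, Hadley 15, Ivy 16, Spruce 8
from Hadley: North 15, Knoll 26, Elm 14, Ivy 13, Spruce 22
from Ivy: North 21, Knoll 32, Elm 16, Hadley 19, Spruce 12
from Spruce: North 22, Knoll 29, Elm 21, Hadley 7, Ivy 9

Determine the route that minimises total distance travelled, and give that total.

Minimum total distance: 68 blocks.

North - Knoll - Elm - Hadley - Ivy - Spruce - North: 11+21+15+13+12+22 = 94
North - Knoll - Elm - Hadley - Spruce - Ivy - North: 11+21+15+22+9+21 = 99
North - Knoll - Elm - Ivy - Hadley - Spruce - North: 11+21+16+19+22+22 = 111
North - Knoll - Elm - Ivy - Spruce - Hadley - North: 11+21+16+12+7+15 = 82
North - Knoll - Elm - Spruce - Hadley - Ivy - North: 11+21+8+7+13+21 = 81
North - Knoll - Elm - Spruce - Ivy - Hadley - North: 11+21+8+9+19+15 = 83
North - Knoll - Hadley - Elm - Ivy - Spruce - North: 11+14+14+16+12+22 = 89
North - Knoll - Hadley - Elm - Spruce - Ivy - North: 11+14+14+8+9+21 = 77
North - Knoll - Hadley - Ivy - Elm - Spruce - North: 11+14+13+16+8+22 = 84
North - Knoll - Hadley - Ivy - Spruce - Elm - North: 11+14+13+12+21+14 = 85
North - Knoll - Hadley - Spruce - Elm - Ivy - North: 11+14+22+21+16+21 = 105
North - Knoll - Hadley - Spruce - Ivy - Elm - North: 11+14+22+9+16+14 = 86
North - Knoll - Ivy - Elm - Hadley - Spruce - North: 11+16+16+15+22+22 = 102
North - Knoll - Ivy - Elm - Spruce - Hadley - North: 11+16+16+8+7+15 = 73
… (106 more)
North - Knoll - Spruce - Hadley - Ivy - Elm - North: 11+7+7+13+16+14 = 68  ← best
The minimum is 68.
One optimal route: North → Knoll → Spruce → Hadley → Ivy → Elm → North.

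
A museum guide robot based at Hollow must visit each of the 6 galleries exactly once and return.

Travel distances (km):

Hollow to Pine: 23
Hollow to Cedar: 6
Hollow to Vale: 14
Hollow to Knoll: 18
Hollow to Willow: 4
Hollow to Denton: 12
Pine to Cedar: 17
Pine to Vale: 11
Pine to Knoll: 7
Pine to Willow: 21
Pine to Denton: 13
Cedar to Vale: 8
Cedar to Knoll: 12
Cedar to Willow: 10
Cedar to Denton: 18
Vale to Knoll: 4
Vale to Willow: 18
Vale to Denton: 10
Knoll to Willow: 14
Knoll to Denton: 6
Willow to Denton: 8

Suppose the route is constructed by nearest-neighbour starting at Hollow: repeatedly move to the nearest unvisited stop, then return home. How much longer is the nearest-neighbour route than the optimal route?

The nearest-neighbour route is 20 km longer than optimal.

Hollow: Willow=4, Cedar=6, Denton=12, Vale=14, Knoll=18, Pine=23 ⇒ Willow
Willow: Denton=8, Cedar=10, Knoll=14, Vale=18, Pine=21 ⇒ Denton
Denton: Knoll=6, Vale=10, Pine=13, Cedar=18 ⇒ Knoll
Knoll: Vale=4, Pine=7, Cedar=12 ⇒ Vale
Vale: Cedar=8, Pine=11 ⇒ Cedar
Cedar: Pine=17 ⇒ Pine
NN route Hollow → Willow → Denton → Knoll → Vale → Cedar → Pine → Hollow costs 70.
Optimal: Hollow → Cedar → Vale → Pine → Knoll → Denton → Willow → Hollow costs 50 (by enumerating all 360 distinct tours).
Excess = 70 − 50 = 20.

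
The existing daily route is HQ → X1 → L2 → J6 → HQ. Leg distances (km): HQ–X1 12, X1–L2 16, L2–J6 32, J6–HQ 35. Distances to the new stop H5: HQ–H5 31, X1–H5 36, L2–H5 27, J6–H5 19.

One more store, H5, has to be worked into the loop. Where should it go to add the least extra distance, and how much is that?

Insertion cost between consecutive stops i–j is d(i,H5) + d(H5,j) − d(i,j):
  between HQ and X1: 31 + 36 − 12 = 55
  between X1 and L2: 36 + 27 − 16 = 47
  between L2 and J6: 27 + 19 − 32 = 14
  between J6 and HQ: 19 + 31 − 35 = 15
Cheapest insertion is between L2 and J6, adding 14.
New total = 95 + 14 = 109.

+14 km — insert H5 between L2 and J6.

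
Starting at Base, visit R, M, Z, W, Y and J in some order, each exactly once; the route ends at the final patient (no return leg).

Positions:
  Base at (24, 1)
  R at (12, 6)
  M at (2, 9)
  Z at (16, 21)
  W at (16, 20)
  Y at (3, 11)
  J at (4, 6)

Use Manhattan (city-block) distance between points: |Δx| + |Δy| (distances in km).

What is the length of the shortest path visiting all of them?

56 km — the minimum one-way total.

There are 6! = 720 possible orderings.
Base → R → M → Z → W → Y → J: 17+13+26+1+22+6 = 85
Base → R → M → Z → W → J → Y: 17+13+26+1+26+6 = 89
Base → R → M → Z → Y → W → J: 17+13+26+23+22+26 = 127
Base → R → M → Z → Y → J → W: 17+13+26+23+6+26 = 111
Base → R → M → Z → J → W → Y: 17+13+26+27+26+22 = 131
Base → R → M → Z → J → Y → W: 17+13+26+27+6+22 = 111
Base → R → M → W → Z → Y → J: 17+13+25+1+23+6 = 85
Base → R → M → W → Z → J → Y: 17+13+25+1+27+6 = 89
… (712 more)
Base → R → J → M → Y → W → Z: 17+8+5+3+22+1 = 56  ← best
The minimum is 56.
One shortest path: Base → R → J → M → Y → W → Z.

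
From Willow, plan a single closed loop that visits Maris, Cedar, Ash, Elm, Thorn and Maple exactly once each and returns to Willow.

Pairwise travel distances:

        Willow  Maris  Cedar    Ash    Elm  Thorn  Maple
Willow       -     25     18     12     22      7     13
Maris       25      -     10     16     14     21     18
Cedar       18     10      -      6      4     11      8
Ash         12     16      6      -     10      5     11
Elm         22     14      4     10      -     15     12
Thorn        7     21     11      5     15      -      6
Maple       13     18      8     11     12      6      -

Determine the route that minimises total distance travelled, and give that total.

67 — the shortest possible round trip.

With 6 stops there are 6!/2 = 360 distinct round trips (a route and its reverse cost the same).
Willow→Maris→Cedar→Ash→Elm→Thorn→Maple→Willow: 25+10+6+10+15+6+13 = 85
Willow→Maris→Cedar→Ash→Elm→Maple→Thorn→Willow: 25+10+6+10+12+6+7 = 76
Willow→Maris→Cedar→Ash→Thorn→Elm→Maple→Willow: 25+10+6+5+15+12+13 = 86
Willow→Maris→Cedar→Ash→Thorn→Maple→Elm→Willow: 25+10+6+5+6+12+22 = 86
Willow→Maris→Cedar→Ash→Maple→Elm→Thorn→Willow: 25+10+6+11+12+15+7 = 86
Willow→Maris→Cedar→Ash→Maple→Thorn→Elm→Willow: 25+10+6+11+6+15+22 = 95
Willow→Maris→Cedar→Elm→Ash→Thorn→Maple→Willow: 25+10+4+10+5+6+13 = 73
Willow→Maris→Cedar→Elm→Ash→Maple→Thorn→Willow: 25+10+4+10+11+6+7 = 73
… (352 more)
Willow→Ash→Maris→Cedar→Elm→Maple→Thorn→Willow: 12+16+10+4+12+6+7 = 67  ← best
The minimum is 67.
One optimal route: Willow → Ash → Maris → Cedar → Elm → Maple → Thorn → Willow (or its reverse).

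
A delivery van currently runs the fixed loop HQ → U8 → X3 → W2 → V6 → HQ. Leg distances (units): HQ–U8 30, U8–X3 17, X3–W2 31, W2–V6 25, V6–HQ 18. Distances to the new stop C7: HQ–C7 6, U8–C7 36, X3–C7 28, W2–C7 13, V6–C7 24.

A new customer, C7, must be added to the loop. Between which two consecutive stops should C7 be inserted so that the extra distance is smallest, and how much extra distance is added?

Insertion cost between consecutive stops i–j is d(i,C7) + d(C7,j) − d(i,j):
  between HQ and U8: 6 + 36 − 30 = 12
  between U8 and X3: 36 + 28 − 17 = 47
  between X3 and W2: 28 + 13 − 31 = 10
  between W2 and V6: 13 + 24 − 25 = 12
  between V6 and HQ: 24 + 6 − 18 = 12
Cheapest insertion is between X3 and W2, adding 10.
New total = 121 + 10 = 131.

+10 — insert C7 between X3 and W2.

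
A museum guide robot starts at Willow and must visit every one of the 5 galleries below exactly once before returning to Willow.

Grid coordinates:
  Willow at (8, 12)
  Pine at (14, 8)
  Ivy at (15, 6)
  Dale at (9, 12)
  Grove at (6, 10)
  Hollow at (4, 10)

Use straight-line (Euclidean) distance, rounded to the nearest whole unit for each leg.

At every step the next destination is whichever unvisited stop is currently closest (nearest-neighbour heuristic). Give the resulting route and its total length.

Nearest-neighbour total = 28; route Willow → Dale → Grove → Hollow → Pine → Ivy → Willow.

Willow → [Dale:1 / Grove:3 / Hollow:4 / Pine:7 / Ivy:9] → Dale (1)
Dale → [Grove:4 / Hollow:5 / Pine:6 / Ivy:8] → Grove (4)
Grove → [Hollow:2 / Pine:8 / Ivy:10] → Hollow (2)
Hollow → [Pine:10 / Ivy:12] → Pine (10)
Pine → [Ivy:2] → Ivy (2)
Return Ivy→Willow: 9.
Total = 1 + 4 + 2 + 10 + 2 + 9 = 28.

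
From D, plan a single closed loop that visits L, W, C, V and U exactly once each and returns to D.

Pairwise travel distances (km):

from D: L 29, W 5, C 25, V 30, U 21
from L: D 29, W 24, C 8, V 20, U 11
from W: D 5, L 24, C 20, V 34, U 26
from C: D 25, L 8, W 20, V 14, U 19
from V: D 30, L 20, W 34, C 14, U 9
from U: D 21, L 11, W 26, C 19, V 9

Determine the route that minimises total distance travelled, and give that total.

There are 60 distinct closed tours to check (reversals are equivalent).
D→L→W→C→V→U→D: 29+24+20+14+9+21 = 117
D→L→W→C→U→V→D: 29+24+20+19+9+30 = 131
D→L→W→V→C→U→D: 29+24+34+14+19+21 = 141
D→L→W→V→U→C→D: 29+24+34+9+19+25 = 140
D→L→W→U→C→V→D: 29+24+26+19+14+30 = 142
D→L→W→U→V→C→D: 29+24+26+9+14+25 = 127
D→L→C→W→V→U→D: 29+8+20+34+9+21 = 121
D→L→C→W→U→V→D: 29+8+20+26+9+30 = 122
D→L→C→V→W→U→D: 29+8+14+34+26+21 = 132
D→L→C→V→U→W→D: 29+8+14+9+26+5 = 91
D→L→C→U→W→V→D: 29+8+19+26+34+30 = 146
D→L→C→U→V→W→D: 29+8+19+9+34+5 = 104
D→L→V→W→C→U→D: 29+20+34+20+19+21 = 143
D→L→V→W→U→C→D: 29+20+34+26+19+25 = 153
… (46 more)
D→W→L→C→V→U→D: 5+24+8+14+9+21 = 81  ← best
The minimum is 81.
One optimal route: D → W → L → C → V → U → D (or its reverse).

81 km — the shortest possible round trip.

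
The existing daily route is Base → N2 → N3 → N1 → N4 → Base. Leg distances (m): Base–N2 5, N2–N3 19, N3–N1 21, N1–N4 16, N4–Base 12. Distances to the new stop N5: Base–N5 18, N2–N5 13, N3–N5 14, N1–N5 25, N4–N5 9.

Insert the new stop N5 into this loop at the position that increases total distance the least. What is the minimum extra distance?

+8 m — insert N5 between N2 and N3.

Insertion cost between consecutive stops i–j is d(i,N5) + d(N5,j) − d(i,j):
  between Base and N2: 18 + 13 − 5 = 26
  between N2 and N3: 13 + 14 − 19 = 8
  between N3 and N1: 14 + 25 − 21 = 18
  between N1 and N4: 25 + 9 − 16 = 18
  between N4 and Base: 9 + 18 − 12 = 15
Cheapest insertion is between N2 and N3, adding 8.
New total = 73 + 8 = 81.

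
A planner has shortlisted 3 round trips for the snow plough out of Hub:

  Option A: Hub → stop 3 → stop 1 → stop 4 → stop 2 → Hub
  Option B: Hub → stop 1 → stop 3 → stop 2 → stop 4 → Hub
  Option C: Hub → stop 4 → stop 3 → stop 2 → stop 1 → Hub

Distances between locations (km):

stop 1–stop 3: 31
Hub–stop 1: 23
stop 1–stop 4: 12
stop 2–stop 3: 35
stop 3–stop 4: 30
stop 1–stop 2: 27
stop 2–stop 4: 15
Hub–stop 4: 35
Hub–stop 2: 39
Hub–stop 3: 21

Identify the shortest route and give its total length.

Shortest is Option A, total 118 km.

Option A: 21 + 31 + 12 + 15 + 39 = 118
Option B: 23 + 31 + 35 + 15 + 35 = 139
Option C: 35 + 30 + 35 + 27 + 23 = 150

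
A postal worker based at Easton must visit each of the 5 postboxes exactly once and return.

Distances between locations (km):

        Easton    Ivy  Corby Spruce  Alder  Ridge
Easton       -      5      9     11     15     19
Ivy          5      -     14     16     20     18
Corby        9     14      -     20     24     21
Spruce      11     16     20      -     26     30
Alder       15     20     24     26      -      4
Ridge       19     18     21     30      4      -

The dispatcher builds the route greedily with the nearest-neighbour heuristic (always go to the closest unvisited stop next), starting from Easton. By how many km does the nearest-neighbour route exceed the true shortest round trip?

Easton: Ivy=5, Corby=9, Spruce=11, Alder=15, Ridge=19 ⇒ Ivy
Ivy: Corby=14, Spruce=16, Ridge=18, Alder=20 ⇒ Corby
Corby: Spruce=20, Ridge=21, Alder=24 ⇒ Spruce
Spruce: Alder=26, Ridge=30 ⇒ Alder
Alder: Ridge=4 ⇒ Ridge
NN route Easton → Ivy → Corby → Spruce → Alder → Ridge → Easton costs 88.
Optimal: Easton → Ivy → Corby → Ridge → Alder → Spruce → Easton costs 81 (by enumerating all 60 distinct tours).
Excess = 88 − 81 = 7.

7 km longer than the optimal tour.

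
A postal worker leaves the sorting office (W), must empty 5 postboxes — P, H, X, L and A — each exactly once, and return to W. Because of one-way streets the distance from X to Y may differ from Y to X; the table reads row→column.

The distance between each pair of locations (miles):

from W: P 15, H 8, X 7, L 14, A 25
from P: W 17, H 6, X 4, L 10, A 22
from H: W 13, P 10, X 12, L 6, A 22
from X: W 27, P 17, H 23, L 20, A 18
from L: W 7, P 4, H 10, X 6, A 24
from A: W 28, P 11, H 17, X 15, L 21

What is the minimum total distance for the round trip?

W→P→H→X→L→A→W: 15+6+12+20+24+28 = 105
W→P→H→X→A→L→W: 15+6+12+18+21+7 = 79
W→P→H→L→X→A→W: 15+6+6+6+18+28 = 79
W→P→H→L→A→X→W: 15+6+6+24+15+27 = 93
W→P→H→A→X→L→W: 15+6+22+15+20+7 = 85
W→P→H→A→L→X→W: 15+6+22+21+6+27 = 97
W→P→X→H→L→A→W: 15+4+23+6+24+28 = 100
W→P→X→H→A→L→W: 15+4+23+22+21+7 = 92
W→P→X→L→H→A→W: 15+4+20+10+22+28 = 99
W→P→X→L→A→H→W: 15+4+20+24+17+13 = 93
W→P→X→A→H→L→W: 15+4+18+17+6+7 = 67
W→P→X→A→L→H→W: 15+4+18+21+10+13 = 81
W→P→L→H→X→A→W: 15+10+10+12+18+28 = 93
W→P→L→H→A→X→W: 15+10+10+22+15+27 = 99
… (106 more)
W→X→A→P→H→L→W: 7+18+11+6+6+7 = 55  ← best
The minimum is 55.
One optimal route: W → X → A → P → H → L → W.

Minimum total distance: 55 miles.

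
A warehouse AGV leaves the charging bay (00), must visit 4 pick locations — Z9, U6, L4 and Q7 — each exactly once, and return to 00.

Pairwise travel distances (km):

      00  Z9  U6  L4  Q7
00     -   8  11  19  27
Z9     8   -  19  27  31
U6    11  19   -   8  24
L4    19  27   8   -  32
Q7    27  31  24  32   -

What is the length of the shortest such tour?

There are 12 distinct closed tours to check (reversals are equivalent).
00→Z9→U6→L4→Q7→00: 8+19+8+32+27 = 94
00→Z9→U6→Q7→L4→00: 8+19+24+32+19 = 102
00→Z9→L4→U6→Q7→00: 8+27+8+24+27 = 94
00→Z9→L4→Q7→U6→00: 8+27+32+24+11 = 102
00→Z9→Q7→U6→L4→00: 8+31+24+8+19 = 90
00→Z9→Q7→L4→U6→00: 8+31+32+8+11 = 90
00→U6→Z9→L4→Q7→00: 11+19+27+32+27 = 116
00→U6→Z9→Q7→L4→00: 11+19+31+32+19 = 112
00→U6→L4→Z9→Q7→00: 11+8+27+31+27 = 104
00→U6→Q7→Z9→L4→00: 11+24+31+27+19 = 112
00→L4→Z9→U6→Q7→00: 19+27+19+24+27 = 116
00→L4→U6→Z9→Q7→00: 19+8+19+31+27 = 104
The minimum is 90.
One optimal route: 00 → Z9 → Q7 → U6 → L4 → 00 (or its reverse).

Minimum total distance: 90 km.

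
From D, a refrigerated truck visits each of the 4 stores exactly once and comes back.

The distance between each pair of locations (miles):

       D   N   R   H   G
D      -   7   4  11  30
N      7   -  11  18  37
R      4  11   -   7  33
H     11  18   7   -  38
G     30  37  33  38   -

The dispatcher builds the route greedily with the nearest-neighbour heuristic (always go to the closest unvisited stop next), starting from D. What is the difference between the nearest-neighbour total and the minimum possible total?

D: R=4, N=7, H=11, G=30 ⇒ R
R: H=7, N=11, G=33 ⇒ H
H: N=18, G=38 ⇒ N
N: G=37 ⇒ G
NN route D → R → H → N → G → D costs 96.
Optimal: D → N → R → H → G → D costs 93 (by enumerating all 12 distinct tours).
Excess = 96 − 93 = 3.

Excess over optimum: 3 miles.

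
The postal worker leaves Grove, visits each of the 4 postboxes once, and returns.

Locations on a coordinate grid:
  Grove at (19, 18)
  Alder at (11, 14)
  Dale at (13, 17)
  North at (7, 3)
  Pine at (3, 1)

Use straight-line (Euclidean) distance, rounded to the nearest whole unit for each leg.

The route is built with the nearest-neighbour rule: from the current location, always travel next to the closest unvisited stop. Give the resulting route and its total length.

49 along Grove → Dale → Alder → North → Pine → Grove.

At Grove the remaining stops are Dale 6, Alder 9, North 19, Pine 23; go to Dale.
At Dale the remaining stops are Alder 4, North 15, Pine 19; go to Alder.
At Alder the remaining stops are North 12, Pine 15; go to North.
At North the remaining stops are Pine 4; go to Pine.
Return Pine→Grove: 23.
Total = 6 + 4 + 12 + 4 + 23 = 49.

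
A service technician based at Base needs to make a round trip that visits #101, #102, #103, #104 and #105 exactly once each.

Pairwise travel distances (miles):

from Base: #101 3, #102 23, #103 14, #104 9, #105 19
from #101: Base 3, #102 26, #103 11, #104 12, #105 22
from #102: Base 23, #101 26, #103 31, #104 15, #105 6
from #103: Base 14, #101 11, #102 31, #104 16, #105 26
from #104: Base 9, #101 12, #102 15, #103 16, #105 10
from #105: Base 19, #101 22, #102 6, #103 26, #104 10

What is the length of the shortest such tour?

There are 60 distinct closed tours to check (reversals are equivalent).
Base - #101 - #102 - #103 - #104 - #105 - Base: 3+26+31+16+10+19 = 105
Base - #101 - #102 - #103 - #105 - #104 - Base: 3+26+31+26+10+9 = 105
Base - #101 - #102 - #104 - #103 - #105 - Base: 3+26+15+16+26+19 = 105
Base - #101 - #102 - #104 - #105 - #103 - Base: 3+26+15+10+26+14 = 94
Base - #101 - #102 - #105 - #103 - #104 - Base: 3+26+6+26+16+9 = 86
Base - #101 - #102 - #105 - #104 - #103 - Base: 3+26+6+10+16+14 = 75
Base - #101 - #103 - #102 - #104 - #105 - Base: 3+11+31+15+10+19 = 89
Base - #101 - #103 - #102 - #105 - #104 - Base: 3+11+31+6+10+9 = 70
Base - #101 - #103 - #104 - #102 - #105 - Base: 3+11+16+15+6+19 = 70
Base - #101 - #103 - #104 - #105 - #102 - Base: 3+11+16+10+6+23 = 69
Base - #101 - #103 - #105 - #102 - #104 - Base: 3+11+26+6+15+9 = 70
Base - #101 - #103 - #105 - #104 - #102 - Base: 3+11+26+10+15+23 = 88
Base - #101 - #104 - #102 - #103 - #105 - Base: 3+12+15+31+26+19 = 106
Base - #101 - #104 - #102 - #105 - #103 - Base: 3+12+15+6+26+14 = 76
… (46 more)
The minimum is 69.
One optimal route: Base → #101 → #103 → #104 → #105 → #102 → Base (or its reverse).

Shortest round trip = 69 miles.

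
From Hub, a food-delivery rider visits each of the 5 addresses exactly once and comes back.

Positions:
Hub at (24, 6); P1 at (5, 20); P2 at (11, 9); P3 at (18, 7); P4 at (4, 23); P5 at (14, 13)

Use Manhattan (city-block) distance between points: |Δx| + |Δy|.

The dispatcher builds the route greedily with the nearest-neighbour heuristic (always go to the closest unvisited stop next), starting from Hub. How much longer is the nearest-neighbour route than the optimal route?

Hub: P3=7, P2=16, P5=17, P1=33, P4=37 ⇒ P3
P3: P2=9, P5=10, P1=26, P4=30 ⇒ P2
P2: P5=7, P1=17, P4=21 ⇒ P5
P5: P1=16, P4=20 ⇒ P1
P1: P4=4 ⇒ P4
NN route Hub → P3 → P2 → P5 → P1 → P4 → Hub costs 80.
Optimal: Hub → P2 → P1 → P4 → P5 → P3 → Hub costs 74 (by enumerating all 60 distinct tours).
Excess = 80 − 74 = 6.

Excess over optimum: 6.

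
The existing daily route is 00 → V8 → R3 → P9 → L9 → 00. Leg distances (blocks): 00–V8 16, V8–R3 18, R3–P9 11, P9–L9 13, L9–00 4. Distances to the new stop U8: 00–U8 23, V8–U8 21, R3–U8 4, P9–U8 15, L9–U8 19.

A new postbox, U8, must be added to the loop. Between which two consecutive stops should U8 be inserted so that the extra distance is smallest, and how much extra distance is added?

Insertion cost between consecutive stops i–j is d(i,U8) + d(U8,j) − d(i,j):
  between 00 and V8: 23 + 21 − 16 = 28
  between V8 and R3: 21 + 4 − 18 = 7
  between R3 and P9: 4 + 15 − 11 = 8
  between P9 and L9: 15 + 19 − 13 = 21
  between L9 and 00: 19 + 23 − 4 = 38
Cheapest insertion is between V8 and R3, adding 7.
New total = 62 + 7 = 69.

+7 blocks — insert U8 between V8 and R3.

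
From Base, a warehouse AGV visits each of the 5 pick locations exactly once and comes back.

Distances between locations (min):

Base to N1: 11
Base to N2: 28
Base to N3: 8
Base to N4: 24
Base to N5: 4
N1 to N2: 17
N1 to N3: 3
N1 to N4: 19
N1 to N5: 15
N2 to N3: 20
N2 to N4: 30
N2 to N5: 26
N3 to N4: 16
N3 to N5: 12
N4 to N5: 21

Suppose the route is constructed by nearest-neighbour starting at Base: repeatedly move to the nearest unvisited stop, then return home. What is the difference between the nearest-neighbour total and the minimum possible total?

Excess over optimum: 7 min.

Base: N5=4, N3=8, N1=11, N4=24, N2=28 ⇒ N5
N5: N3=12, N1=15, N4=21, N2=26 ⇒ N3
N3: N1=3, N4=16, N2=20 ⇒ N1
N1: N2=17, N4=19 ⇒ N2
N2: N4=30 ⇒ N4
NN route Base → N5 → N3 → N1 → N2 → N4 → Base costs 90.
Optimal: Base → N3 → N1 → N2 → N4 → N5 → Base costs 83 (by enumerating all 60 distinct tours).
Excess = 90 − 83 = 7.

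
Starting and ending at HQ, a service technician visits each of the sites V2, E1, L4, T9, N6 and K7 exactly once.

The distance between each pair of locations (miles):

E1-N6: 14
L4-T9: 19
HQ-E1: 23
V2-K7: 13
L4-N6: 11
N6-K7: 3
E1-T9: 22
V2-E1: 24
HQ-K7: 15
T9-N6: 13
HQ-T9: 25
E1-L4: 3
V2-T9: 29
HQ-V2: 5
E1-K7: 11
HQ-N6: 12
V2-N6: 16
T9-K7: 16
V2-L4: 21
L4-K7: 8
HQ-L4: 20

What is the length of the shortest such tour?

Shortest round trip = 76 miles.

With 6 stops there are 6!/2 = 360 distinct round trips (a route and its reverse cost the same).
HQ → V2 → E1 → L4 → T9 → N6 → K7 → HQ: 5+24+3+19+13+3+15 = 82
HQ → V2 → E1 → L4 → T9 → K7 → N6 → HQ: 5+24+3+19+16+3+12 = 82
HQ → V2 → E1 → L4 → N6 → T9 → K7 → HQ: 5+24+3+11+13+16+15 = 87
HQ → V2 → E1 → L4 → N6 → K7 → T9 → HQ: 5+24+3+11+3+16+25 = 87
HQ → V2 → E1 → L4 → K7 → T9 → N6 → HQ: 5+24+3+8+16+13+12 = 81
HQ → V2 → E1 → L4 → K7 → N6 → T9 → HQ: 5+24+3+8+3+13+25 = 81
HQ → V2 → E1 → T9 → L4 → N6 → K7 → HQ: 5+24+22+19+11+3+15 = 99
HQ → V2 → E1 → T9 → L4 → K7 → N6 → HQ: 5+24+22+19+8+3+12 = 93
… (352 more)
HQ → V2 → K7 → E1 → L4 → T9 → N6 → HQ: 5+13+11+3+19+13+12 = 76  ← best
The minimum is 76.
One optimal route: HQ → V2 → K7 → E1 → L4 → T9 → N6 → HQ (or its reverse).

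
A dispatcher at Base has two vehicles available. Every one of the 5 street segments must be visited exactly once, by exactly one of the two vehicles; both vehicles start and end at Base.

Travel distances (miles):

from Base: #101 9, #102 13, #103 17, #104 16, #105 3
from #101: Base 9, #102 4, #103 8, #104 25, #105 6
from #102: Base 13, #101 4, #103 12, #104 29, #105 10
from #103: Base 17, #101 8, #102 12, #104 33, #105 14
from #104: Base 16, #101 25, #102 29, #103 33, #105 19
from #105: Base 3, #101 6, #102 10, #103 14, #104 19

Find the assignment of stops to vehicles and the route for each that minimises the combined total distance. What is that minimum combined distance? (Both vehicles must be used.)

Minimum combined distance: 74 miles.

Try each way of splitting the stops between the two vehicles (each non-empty) and, for each split, find the best tour for each vehicle:
  {#101} + {#102, #103, #104, #105}: 18 + 74 = 92
  {#102} + {#101, #103, #104, #105}: 26 + 66 = 92
  {#101, #102} + {#103, #104, #105}: 26 + 66 = 92
  {#103} + {#101, #102, #104, #105}: 34 + 58 = 92
  {#101, #103} + {#102, #104, #105}: 34 + 58 = 92
  {#102, #103} + {#101, #104, #105}: 42 + 50 = 92
  … (15 splits in total)
  {#104} + {#101, #102, #103, #105}: 32 + 42 = 74  ← best
Best: vehicle 1 Base → #104 → Base = 32; vehicle 2 Base → #101 → #102 → #103 → #105 → Base = 42; combined 74.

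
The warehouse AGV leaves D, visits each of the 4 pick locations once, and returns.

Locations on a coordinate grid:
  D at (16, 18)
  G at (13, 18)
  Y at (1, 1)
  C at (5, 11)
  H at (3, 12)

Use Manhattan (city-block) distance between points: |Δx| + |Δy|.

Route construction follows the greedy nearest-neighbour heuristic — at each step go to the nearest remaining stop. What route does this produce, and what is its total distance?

Nearest-neighbour total = 66; route D → G → C → H → Y → D.

D → [G:3 / C:18 / H:19 / Y:32] → G (3)
G → [C:15 / H:16 / Y:29] → C (15)
C → [H:3 / Y:14] → H (3)
H → [Y:13] → Y (13)
Return Y→D: 32.
Total = 3 + 15 + 3 + 13 + 32 = 66.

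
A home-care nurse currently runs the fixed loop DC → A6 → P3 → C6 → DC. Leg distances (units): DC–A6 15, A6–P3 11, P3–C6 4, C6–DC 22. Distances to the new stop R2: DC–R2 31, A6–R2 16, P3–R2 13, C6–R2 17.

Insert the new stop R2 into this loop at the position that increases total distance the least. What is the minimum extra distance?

Insertion cost between consecutive stops i–j is d(i,R2) + d(R2,j) − d(i,j):
  between DC and A6: 31 + 16 − 15 = 32
  between A6 and P3: 16 + 13 − 11 = 18
  between P3 and C6: 13 + 17 − 4 = 26
  between C6 and DC: 17 + 31 − 22 = 26
Cheapest insertion is between A6 and P3, adding 18.
New total = 52 + 18 = 70.

Minimum extra distance: 18, inserting R2 between A6 and P3.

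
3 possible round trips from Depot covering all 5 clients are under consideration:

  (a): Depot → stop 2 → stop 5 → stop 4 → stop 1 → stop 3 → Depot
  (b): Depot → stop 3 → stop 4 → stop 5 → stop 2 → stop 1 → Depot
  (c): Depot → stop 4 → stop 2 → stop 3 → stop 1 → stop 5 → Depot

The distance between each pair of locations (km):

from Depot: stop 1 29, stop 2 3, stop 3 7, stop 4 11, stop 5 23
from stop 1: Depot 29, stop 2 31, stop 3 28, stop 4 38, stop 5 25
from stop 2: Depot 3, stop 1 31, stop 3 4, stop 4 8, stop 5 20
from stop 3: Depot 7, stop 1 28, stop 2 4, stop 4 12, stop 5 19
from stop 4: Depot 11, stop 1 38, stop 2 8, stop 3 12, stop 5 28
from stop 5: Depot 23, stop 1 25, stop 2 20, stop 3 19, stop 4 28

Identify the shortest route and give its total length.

(a): 3 + 20 + 28 + 38 + 28 + 7 = 124
(b): 7 + 12 + 28 + 20 + 31 + 29 = 127
(c): 11 + 8 + 4 + 28 + 25 + 23 = 99

99 km — (c) is the shortest.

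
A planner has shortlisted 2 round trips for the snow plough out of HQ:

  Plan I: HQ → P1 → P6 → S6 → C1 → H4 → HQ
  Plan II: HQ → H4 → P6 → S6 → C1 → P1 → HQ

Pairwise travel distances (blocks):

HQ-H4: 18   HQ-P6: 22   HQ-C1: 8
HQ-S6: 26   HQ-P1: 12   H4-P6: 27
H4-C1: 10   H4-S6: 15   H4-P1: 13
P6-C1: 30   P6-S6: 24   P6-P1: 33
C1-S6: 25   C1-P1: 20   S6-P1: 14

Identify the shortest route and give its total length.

Shortest is Plan I, total 122 blocks.

Plan I: 12 + 33 + 24 + 25 + 10 + 18 = 122
Plan II: 18 + 27 + 24 + 25 + 20 + 12 = 126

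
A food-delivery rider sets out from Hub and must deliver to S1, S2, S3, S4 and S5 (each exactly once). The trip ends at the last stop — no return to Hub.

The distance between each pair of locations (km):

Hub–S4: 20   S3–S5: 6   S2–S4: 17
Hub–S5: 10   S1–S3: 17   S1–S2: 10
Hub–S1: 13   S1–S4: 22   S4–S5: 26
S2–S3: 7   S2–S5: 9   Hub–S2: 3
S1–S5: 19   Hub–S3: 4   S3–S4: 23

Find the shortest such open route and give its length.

Shortest open route: 51 km.

There are 5! = 120 possible orderings.
Hub→S1→S2→S3→S4→S5: 13+10+7+23+26 = 79
Hub→S1→S2→S3→S5→S4: 13+10+7+6+26 = 62
Hub→S1→S2→S4→S3→S5: 13+10+17+23+6 = 69
Hub→S1→S2→S4→S5→S3: 13+10+17+26+6 = 72
Hub→S1→S2→S5→S3→S4: 13+10+9+6+23 = 61
Hub→S1→S2→S5→S4→S3: 13+10+9+26+23 = 81
Hub→S1→S3→S2→S4→S5: 13+17+7+17+26 = 80
Hub→S1→S3→S2→S5→S4: 13+17+7+9+26 = 72
Hub→S1→S3→S4→S2→S5: 13+17+23+17+9 = 79
Hub→S1→S3→S4→S5→S2: 13+17+23+26+9 = 88
Hub→S1→S3→S5→S2→S4: 13+17+6+9+17 = 62
Hub→S1→S3→S5→S4→S2: 13+17+6+26+17 = 79
Hub→S1→S4→S2→S3→S5: 13+22+17+7+6 = 65
Hub→S1→S4→S2→S5→S3: 13+22+17+9+6 = 67
… (106 more)
Hub→S3→S5→S2→S1→S4: 4+6+9+10+22 = 51  ← best
The minimum is 51.
One shortest path: Hub → S3 → S5 → S2 → S1 → S4.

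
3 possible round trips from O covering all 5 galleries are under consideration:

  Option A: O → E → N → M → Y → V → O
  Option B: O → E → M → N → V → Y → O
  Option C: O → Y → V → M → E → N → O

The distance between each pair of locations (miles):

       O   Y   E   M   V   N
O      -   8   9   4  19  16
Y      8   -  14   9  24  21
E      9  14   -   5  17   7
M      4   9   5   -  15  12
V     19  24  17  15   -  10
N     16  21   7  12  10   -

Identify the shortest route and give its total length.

Option A: 9 + 7 + 12 + 9 + 24 + 19 = 80
Option B: 9 + 5 + 12 + 10 + 24 + 8 = 68
Option C: 8 + 24 + 15 + 5 + 7 + 16 = 75

68 miles — Option B is the shortest.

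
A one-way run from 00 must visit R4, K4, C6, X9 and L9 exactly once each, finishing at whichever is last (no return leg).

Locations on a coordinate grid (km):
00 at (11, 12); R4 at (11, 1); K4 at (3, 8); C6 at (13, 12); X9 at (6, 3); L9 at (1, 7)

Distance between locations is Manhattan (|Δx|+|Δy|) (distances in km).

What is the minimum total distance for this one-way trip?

There are 5! = 120 possible orderings.
00→R4→K4→C6→X9→L9: 11+15+14+16+9 = 65
00→R4→K4→C6→L9→X9: 11+15+14+17+9 = 66
00→R4→K4→X9→C6→L9: 11+15+8+16+17 = 67
00→R4→K4→X9→L9→C6: 11+15+8+9+17 = 60
00→R4→K4→L9→C6→X9: 11+15+3+17+16 = 62
00→R4→K4→L9→X9→C6: 11+15+3+9+16 = 54
00→R4→C6→K4→X9→L9: 11+13+14+8+9 = 55
00→R4→C6→K4→L9→X9: 11+13+14+3+9 = 50
00→R4→C6→X9→K4→L9: 11+13+16+8+3 = 51
00→R4→C6→X9→L9→K4: 11+13+16+9+3 = 52
00→R4→C6→L9→K4→X9: 11+13+17+3+8 = 52
00→R4→C6→L9→X9→K4: 11+13+17+9+8 = 58
00→R4→X9→K4→C6→L9: 11+7+8+14+17 = 57
00→R4→X9→K4→L9→C6: 11+7+8+3+17 = 46
… (106 more)
00→C6→R4→X9→K4→L9: 2+13+7+8+3 = 33  ← best
The minimum is 33.
One shortest path: 00 → C6 → R4 → X9 → K4 → L9.

Minimum one-way distance = 33 km.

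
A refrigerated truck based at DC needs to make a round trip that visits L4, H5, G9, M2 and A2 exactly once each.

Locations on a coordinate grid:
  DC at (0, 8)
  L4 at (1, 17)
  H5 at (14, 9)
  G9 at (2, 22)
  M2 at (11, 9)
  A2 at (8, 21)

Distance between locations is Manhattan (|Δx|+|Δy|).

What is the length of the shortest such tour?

DC - L4 - H5 - G9 - M2 - A2 - DC: 10+21+25+22+15+21 = 114
DC - L4 - H5 - G9 - A2 - M2 - DC: 10+21+25+7+15+12 = 90
DC - L4 - H5 - M2 - G9 - A2 - DC: 10+21+3+22+7+21 = 84
DC - L4 - H5 - M2 - A2 - G9 - DC: 10+21+3+15+7+16 = 72
DC - L4 - H5 - A2 - G9 - M2 - DC: 10+21+18+7+22+12 = 90
DC - L4 - H5 - A2 - M2 - G9 - DC: 10+21+18+15+22+16 = 102
DC - L4 - G9 - H5 - M2 - A2 - DC: 10+6+25+3+15+21 = 80
DC - L4 - G9 - H5 - A2 - M2 - DC: 10+6+25+18+15+12 = 86
DC - L4 - G9 - M2 - H5 - A2 - DC: 10+6+22+3+18+21 = 80
DC - L4 - G9 - M2 - A2 - H5 - DC: 10+6+22+15+18+15 = 86
DC - L4 - G9 - A2 - H5 - M2 - DC: 10+6+7+18+3+12 = 56
DC - L4 - G9 - A2 - M2 - H5 - DC: 10+6+7+15+3+15 = 56
DC - L4 - M2 - H5 - G9 - A2 - DC: 10+18+3+25+7+21 = 84
DC - L4 - M2 - H5 - A2 - G9 - DC: 10+18+3+18+7+16 = 72
… (46 more)
The minimum is 56.
One optimal route: DC → L4 → G9 → A2 → H5 → M2 → DC (or its reverse).

Minimum total distance: 56.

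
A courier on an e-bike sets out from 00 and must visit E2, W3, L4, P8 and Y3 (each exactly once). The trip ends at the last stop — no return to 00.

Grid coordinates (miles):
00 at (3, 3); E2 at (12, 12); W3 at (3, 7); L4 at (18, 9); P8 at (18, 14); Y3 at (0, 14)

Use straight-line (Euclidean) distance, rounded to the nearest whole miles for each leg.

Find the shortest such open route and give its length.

Shortest open route: 35 miles.

There are 5! = 120 possible orderings.
00 - E2 - W3 - L4 - P8 - Y3: 13+10+15+5+18 = 61
00 - E2 - W3 - L4 - Y3 - P8: 13+10+15+19+18 = 75
00 - E2 - W3 - P8 - L4 - Y3: 13+10+17+5+19 = 64
00 - E2 - W3 - P8 - Y3 - L4: 13+10+17+18+19 = 77
00 - E2 - W3 - Y3 - L4 - P8: 13+10+8+19+5 = 55
00 - E2 - W3 - Y3 - P8 - L4: 13+10+8+18+5 = 54
00 - E2 - L4 - W3 - P8 - Y3: 13+7+15+17+18 = 70
00 - E2 - L4 - W3 - Y3 - P8: 13+7+15+8+18 = 61
00 - E2 - L4 - P8 - W3 - Y3: 13+7+5+17+8 = 50
00 - E2 - L4 - P8 - Y3 - W3: 13+7+5+18+8 = 51
00 - E2 - L4 - Y3 - W3 - P8: 13+7+19+8+17 = 64
00 - E2 - L4 - Y3 - P8 - W3: 13+7+19+18+17 = 74
00 - E2 - P8 - W3 - L4 - Y3: 13+6+17+15+19 = 70
00 - E2 - P8 - W3 - Y3 - L4: 13+6+17+8+19 = 63
… (106 more)
00 - W3 - Y3 - E2 - P8 - L4: 4+8+12+6+5 = 35  ← best
The minimum is 35.
One shortest path: 00 → W3 → Y3 → E2 → P8 → L4.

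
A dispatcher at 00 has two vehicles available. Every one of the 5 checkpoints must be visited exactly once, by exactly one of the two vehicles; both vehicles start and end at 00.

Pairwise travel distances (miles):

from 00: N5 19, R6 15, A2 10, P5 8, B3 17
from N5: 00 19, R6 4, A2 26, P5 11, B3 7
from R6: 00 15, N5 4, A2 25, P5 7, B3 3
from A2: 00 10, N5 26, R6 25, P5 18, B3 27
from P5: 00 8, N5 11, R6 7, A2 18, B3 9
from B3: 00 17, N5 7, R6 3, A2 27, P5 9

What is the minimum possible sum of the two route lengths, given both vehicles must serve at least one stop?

63 miles — the smallest possible combined total.

There are 2^4 − 1 = 15 ways to divide the 5 stops into two non-empty groups. For each, the best each vehicle can do is its own shortest tour through its group:
  {N5} + {R6, A2, P5, B3}: 38 + 55 = 93
  {R6} + {N5, A2, P5, B3}: 30 + 60 = 90
  {N5, R6} + {A2, P5, B3}: 38 + 54 = 92
  {A2} + {N5, R6, P5, B3}: 20 + 43 = 63
  {N5, A2} + {R6, P5, B3}: 55 + 35 = 90
  {R6, A2} + {N5, P5, B3}: 50 + 43 = 93
  … (15 splits in total)
Best: vehicle 1 00 → A2 → 00 = 20; vehicle 2 00 → N5 → R6 → B3 → P5 → 00 = 43; combined 63.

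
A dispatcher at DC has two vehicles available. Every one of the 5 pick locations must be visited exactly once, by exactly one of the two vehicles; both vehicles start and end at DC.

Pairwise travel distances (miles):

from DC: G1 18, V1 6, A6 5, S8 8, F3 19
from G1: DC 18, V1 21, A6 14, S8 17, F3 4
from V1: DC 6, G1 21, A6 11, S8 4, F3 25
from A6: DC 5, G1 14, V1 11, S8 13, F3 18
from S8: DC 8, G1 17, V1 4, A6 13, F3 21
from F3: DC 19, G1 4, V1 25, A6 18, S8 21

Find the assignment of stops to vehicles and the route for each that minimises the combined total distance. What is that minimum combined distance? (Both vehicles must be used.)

60 miles — the smallest possible combined total.

Try each way of splitting the stops between the two vehicles (each non-empty) and, for each split, find the best tour for each vehicle:
  {G1} + {V1, A6, S8, F3}: 36 + 54 = 90
  {V1} + {G1, A6, S8, F3}: 12 + 52 = 64
  {G1, V1} + {A6, S8, F3}: 45 + 52 = 97
  {A6} + {G1, V1, S8, F3}: 10 + 50 = 60
  {G1, A6} + {V1, S8, F3}: 37 + 50 = 87
  {V1, A6} + {G1, S8, F3}: 22 + 48 = 70
  … (15 splits in total)
Best: vehicle 1 DC → A6 → DC = 10; vehicle 2 DC → V1 → S8 → G1 → F3 → DC = 50; combined 60.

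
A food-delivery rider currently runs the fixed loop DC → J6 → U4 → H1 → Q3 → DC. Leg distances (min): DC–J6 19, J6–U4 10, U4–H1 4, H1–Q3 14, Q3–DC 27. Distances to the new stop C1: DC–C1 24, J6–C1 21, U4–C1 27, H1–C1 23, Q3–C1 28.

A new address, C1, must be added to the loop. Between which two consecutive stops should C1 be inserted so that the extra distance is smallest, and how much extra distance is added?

Adding 25 min by placing C1 on the Q3–DC leg.

Insertion cost between consecutive stops i–j is d(i,C1) + d(C1,j) − d(i,j):
  between DC and J6: 24 + 21 − 19 = 26
  between J6 and U4: 21 + 27 − 10 = 38
  between U4 and H1: 27 + 23 − 4 = 46
  between H1 and Q3: 23 + 28 − 14 = 37
  between Q3 and DC: 28 + 24 − 27 = 25
Cheapest insertion is between Q3 and DC, adding 25.
New total = 74 + 25 = 99.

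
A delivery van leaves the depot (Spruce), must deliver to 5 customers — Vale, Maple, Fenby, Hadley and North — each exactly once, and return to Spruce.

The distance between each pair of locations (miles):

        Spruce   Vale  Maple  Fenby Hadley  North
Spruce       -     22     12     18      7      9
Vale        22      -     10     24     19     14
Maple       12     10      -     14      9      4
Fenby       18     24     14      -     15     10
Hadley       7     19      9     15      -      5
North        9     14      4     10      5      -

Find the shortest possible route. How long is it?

Shortest round trip = 68 miles.

With 5 stops there are 5!/2 = 60 distinct round trips (a route and its reverse cost the same).
Spruce→Vale→Maple→Fenby→Hadley→North→Spruce: 22+10+14+15+5+9 = 75
Spruce→Vale→Maple→Fenby→North→Hadley→Spruce: 22+10+14+10+5+7 = 68
Spruce→Vale→Maple→Hadley→Fenby→North→Spruce: 22+10+9+15+10+9 = 75
Spruce→Vale→Maple→Hadley→North→Fenby→Spruce: 22+10+9+5+10+18 = 74
Spruce→Vale→Maple→North→Fenby→Hadley→Spruce: 22+10+4+10+15+7 = 68
Spruce→Vale→Maple→North→Hadley→Fenby→Spruce: 22+10+4+5+15+18 = 74
Spruce→Vale→Fenby→Maple→Hadley→North→Spruce: 22+24+14+9+5+9 = 83
Spruce→Vale→Fenby→Maple→North→Hadley→Spruce: 22+24+14+4+5+7 = 76
Spruce→Vale→Fenby→Hadley→Maple→North→Spruce: 22+24+15+9+4+9 = 83
Spruce→Vale→Fenby→Hadley→North→Maple→Spruce: 22+24+15+5+4+12 = 82
Spruce→Vale→Fenby→North→Maple→Hadley→Spruce: 22+24+10+4+9+7 = 76
Spruce→Vale→Fenby→North→Hadley→Maple→Spruce: 22+24+10+5+9+12 = 82
Spruce→Vale→Hadley→Maple→Fenby→North→Spruce: 22+19+9+14+10+9 = 83
Spruce→Vale→Hadley→Maple→North→Fenby→Spruce: 22+19+9+4+10+18 = 82
… (46 more)
The minimum is 68.
One optimal route: Spruce → Vale → Maple → Fenby → North → Hadley → Spruce (or its reverse).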